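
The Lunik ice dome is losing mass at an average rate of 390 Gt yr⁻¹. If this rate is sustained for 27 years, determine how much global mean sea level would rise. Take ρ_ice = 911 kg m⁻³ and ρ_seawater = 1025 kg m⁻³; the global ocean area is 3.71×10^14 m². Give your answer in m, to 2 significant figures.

≈ 0.028 m

Total mass lost = 390 Gt/yr × 27 yr = 1.053×10^4 Gt = 1.053×10^16 kg.
ρ_w = 1025 kg m⁻³, so water volume = 1.053×10^16 / 1025 = 1.027×10^13 m³.
Δh = 1.027×10^13 / 3.71×10^14 = 0.0277 m.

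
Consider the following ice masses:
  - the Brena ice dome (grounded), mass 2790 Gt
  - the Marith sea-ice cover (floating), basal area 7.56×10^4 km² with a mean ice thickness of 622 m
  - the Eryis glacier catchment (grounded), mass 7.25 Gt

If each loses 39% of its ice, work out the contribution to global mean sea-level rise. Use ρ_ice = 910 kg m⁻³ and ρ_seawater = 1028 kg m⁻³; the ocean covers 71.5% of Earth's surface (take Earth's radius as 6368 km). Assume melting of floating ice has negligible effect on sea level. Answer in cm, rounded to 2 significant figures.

≈ 0.29 cm

Brena: 0.39 × 2790 Gt = 1.088×10^15 kg; dividing by ρ_w = 1028 kg m⁻³ gives 1.058×10^12 m³ of water.
The Marith sea-ice cover is floating and already displaces its own weight of water, so its melt adds essentially nothing to sea level.
Eryis: 0.39 × 7.25 Gt = 2.828×10^12 kg; dividing by ρ_w = 1028 kg m⁻³ gives 2.750×10^9 m³ of water.
Total added water ≈ 1.061×10^12 m³ over 3.64×10^14 m² → Δh = 2.91×10^-3 m = 0.29 cm.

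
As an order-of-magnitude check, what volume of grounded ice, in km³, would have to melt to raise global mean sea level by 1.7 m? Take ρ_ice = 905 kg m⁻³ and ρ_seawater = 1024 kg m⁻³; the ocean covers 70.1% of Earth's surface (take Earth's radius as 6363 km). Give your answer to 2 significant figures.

≈ 6.9×10^5 km³

Required water volume = Δh × A = 1.7 m × 3.57×10^14 m² = 6.063×10^14 m³ = 6.063×10^5 km³.
Ice volume = water volume × ρ_w/ρ_ice = 6.063×10^5 × 1024/905 = 6.9×10^5 km³.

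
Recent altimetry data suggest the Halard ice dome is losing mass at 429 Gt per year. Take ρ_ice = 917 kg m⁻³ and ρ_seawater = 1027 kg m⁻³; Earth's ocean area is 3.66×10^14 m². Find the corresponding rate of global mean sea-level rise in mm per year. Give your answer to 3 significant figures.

ρ_w = 1027 kg m⁻³. Annual water volume added = 429 Gt / ρ_w = 4.290×10^14 kg / 1027 kg m⁻³ = 4.177×10^11 m³.
Δh per year = 4.177×10^11 / 3.66×10^14 = 1.14×10^-3 m = 1.14 mm.

≈ 1.14 mm/yr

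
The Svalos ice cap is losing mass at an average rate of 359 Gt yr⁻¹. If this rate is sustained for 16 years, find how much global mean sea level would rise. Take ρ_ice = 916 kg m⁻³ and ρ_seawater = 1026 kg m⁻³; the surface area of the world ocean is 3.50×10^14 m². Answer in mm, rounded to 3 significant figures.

Total mass lost = 359 Gt/yr × 16 yr = 5744 Gt = 5.744×10^15 kg.
ρ_w = 1026 kg m⁻³, so water volume = 5.744×10^15 / 1026 = 5.598×10^12 m³.
Δh = 5.598×10^12 / 3.50×10^14 = 0.0160 m = 16.0 mm.

≈ 16.0 mm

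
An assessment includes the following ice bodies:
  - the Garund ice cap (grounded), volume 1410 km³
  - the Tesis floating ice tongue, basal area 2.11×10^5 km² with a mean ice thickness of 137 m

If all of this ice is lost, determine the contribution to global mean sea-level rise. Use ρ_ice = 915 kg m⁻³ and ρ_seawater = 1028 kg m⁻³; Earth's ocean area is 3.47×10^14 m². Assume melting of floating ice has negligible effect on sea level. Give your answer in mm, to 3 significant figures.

≈ 3.62 mm

Garund: 1410 km³ × (915/1028) = 1255 km³ of water.
The Tesis floating ice tongue is floating and already displaces its own weight of water, so its melt adds essentially nothing to sea level.
Total added water ≈ 1.255×10^12 m³ over 3.47×10^14 m² → Δh = 3.62×10^-3 m = 3.62 mm.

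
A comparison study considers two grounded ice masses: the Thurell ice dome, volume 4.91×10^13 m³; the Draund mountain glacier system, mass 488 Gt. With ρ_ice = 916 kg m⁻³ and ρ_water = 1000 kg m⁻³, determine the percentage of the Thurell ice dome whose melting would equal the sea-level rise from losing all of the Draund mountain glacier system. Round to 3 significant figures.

Equal sea-level rise means equal mass of meltwater, i.e. equal mass of ice lost.
Ice mass of Draund: 4.880×10^14 kg; ice mass of Thurell: 4.498×10^16 kg.
Fraction required = 4.880×10^14 / 4.498×10^16 = 0.0109 → 1.09 %.

≈ 1.09 %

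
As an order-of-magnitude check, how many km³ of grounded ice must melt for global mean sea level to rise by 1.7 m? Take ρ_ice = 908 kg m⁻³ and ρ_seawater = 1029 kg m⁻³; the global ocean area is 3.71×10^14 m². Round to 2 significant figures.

Required water volume = Δh × A = 1.7 m × 3.71×10^14 m² = 6.307×10^14 m³ = 6.307×10^5 km³.
Ice volume = water volume × ρ_w/ρ_ice = 6.307×10^5 × 1029/908 = 7.1×10^5 km³.

≈ 7.1×10^5 km³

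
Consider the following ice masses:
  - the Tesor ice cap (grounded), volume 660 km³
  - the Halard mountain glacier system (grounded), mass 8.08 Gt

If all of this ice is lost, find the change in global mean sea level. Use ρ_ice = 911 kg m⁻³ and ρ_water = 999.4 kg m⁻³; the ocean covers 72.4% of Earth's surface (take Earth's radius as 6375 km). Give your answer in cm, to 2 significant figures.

≈ 0.16 cm

Tesor: 660 km³ × (911/999.4) = 601.6 km³ of water.
Halard: 8.08 Gt = 8.080×10^12 kg; dividing by ρ_w = 999.4 kg m⁻³ gives 8.085×10^9 m³ of water.
Total added water ≈ 6.097×10^11 m³ over 3.70×10^14 m² → Δh = 1.65×10^-3 m = 0.16 cm.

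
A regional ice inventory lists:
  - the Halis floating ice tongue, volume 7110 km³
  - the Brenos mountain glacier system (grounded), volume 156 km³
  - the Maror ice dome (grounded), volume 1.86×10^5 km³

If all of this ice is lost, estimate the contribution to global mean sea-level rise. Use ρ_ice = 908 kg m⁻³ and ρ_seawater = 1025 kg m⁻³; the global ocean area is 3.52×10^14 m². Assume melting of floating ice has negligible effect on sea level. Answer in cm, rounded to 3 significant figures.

≈ 46.8 cm

The Halis floating ice tongue is floating and already displaces its own weight of water, so its melt adds essentially nothing to sea level.
Brenos: 156 km³ × (908/1025) = 138.2 km³ of water.
Maror: 1.86×10^5 km³ × (908/1025) = 1.648×10^5 km³ of water.
Total added water ≈ 1.649×10^14 m³ over 3.52×10^14 m² → Δh = 0.468 m = 46.8 cm.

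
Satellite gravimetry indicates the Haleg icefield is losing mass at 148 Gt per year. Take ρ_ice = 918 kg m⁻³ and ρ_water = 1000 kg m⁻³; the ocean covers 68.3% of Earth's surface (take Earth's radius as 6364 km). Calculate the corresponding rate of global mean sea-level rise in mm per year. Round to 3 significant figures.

ρ_w = 1000 kg m⁻³. Annual water volume added = 148 Gt / ρ_w = 1.480×10^14 kg / 1000 kg m⁻³ = 1.480×10^11 m³.
Δh per year = 1.480×10^11 / 3.48×10^14 = 4.26×10^-4 m = 0.426 mm.

≈ 0.426 mm/yr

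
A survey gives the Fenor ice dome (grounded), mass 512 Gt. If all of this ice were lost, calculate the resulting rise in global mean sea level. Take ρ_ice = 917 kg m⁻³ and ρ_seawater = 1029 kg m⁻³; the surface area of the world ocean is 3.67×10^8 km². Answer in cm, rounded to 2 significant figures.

≈ 0.14 cm

Fenor: 512 Gt = 5.120×10^14 kg; dividing by ρ_w = 1029 kg m⁻³ gives 4.976×10^11 m³ of water.
Spread over 3.67×10^14 m² of ocean, Δh = 4.976×10^11 / 3.67×10^14 = 1.36×10^-3 m = 0.14 cm.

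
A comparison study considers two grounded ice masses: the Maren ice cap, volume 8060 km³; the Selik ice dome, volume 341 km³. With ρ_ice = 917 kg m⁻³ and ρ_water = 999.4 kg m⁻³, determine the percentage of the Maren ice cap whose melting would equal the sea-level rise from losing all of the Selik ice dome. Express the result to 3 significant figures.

Equal sea-level rise means equal mass of meltwater, i.e. equal mass of ice lost.
Ice mass of Selik: 3.127×10^14 kg; ice mass of Maren: 7.391×10^15 kg.
Fraction required = 3.127×10^14 / 7.391×10^15 = 0.0423 → 4.23 %.

≈ 4.23 %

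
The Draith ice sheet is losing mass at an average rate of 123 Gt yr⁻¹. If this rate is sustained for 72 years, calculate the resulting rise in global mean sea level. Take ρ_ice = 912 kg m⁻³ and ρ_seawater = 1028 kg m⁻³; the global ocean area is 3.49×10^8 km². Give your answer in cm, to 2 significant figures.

Total mass lost = 123 Gt/yr × 72 yr = 8856 Gt = 8.856×10^15 kg.
ρ_w = 1028 kg m⁻³, so water volume = 8.856×10^15 / 1028 = 8.615×10^12 m³.
Δh = 8.615×10^12 / 3.49×10^14 = 0.0247 m = 2.5 cm.

≈ 2.5 cm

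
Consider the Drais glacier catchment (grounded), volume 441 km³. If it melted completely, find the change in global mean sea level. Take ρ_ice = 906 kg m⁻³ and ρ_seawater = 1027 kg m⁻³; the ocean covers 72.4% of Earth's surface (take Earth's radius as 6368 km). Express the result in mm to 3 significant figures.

Drais: 441 km³ × (906/1027) = 389.0 km³ of water.
Spread over 3.69×10^14 m² of ocean, Δh = 3.890×10^11 / 3.69×10^14 = 1.05×10^-3 m = 1.05 mm.

≈ 1.05 mm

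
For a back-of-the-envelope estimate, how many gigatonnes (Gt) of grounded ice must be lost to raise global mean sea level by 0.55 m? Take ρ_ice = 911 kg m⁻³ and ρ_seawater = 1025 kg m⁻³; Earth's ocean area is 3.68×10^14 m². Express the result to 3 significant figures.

≈ 2.07×10^5 Gt

Required water volume = Δh × A = 0.55 m × 3.68×10^14 m² = 2.024×10^14 m³.
ρ_w = 1025 kg m⁻³, so the mass of water = 2.024×10^14 m³ × 1025 kg m⁻³ = 2.075×10^17 kg = 2.07×10^5 Gt (and the same mass of ice, by conservation).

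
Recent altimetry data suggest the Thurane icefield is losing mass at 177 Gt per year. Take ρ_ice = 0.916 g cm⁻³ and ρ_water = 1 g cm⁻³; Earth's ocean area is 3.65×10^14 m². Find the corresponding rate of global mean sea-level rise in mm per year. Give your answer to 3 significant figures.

ρ_w = 1 g cm⁻³ = 1000 kg m⁻³. Annual water volume added = 177 Gt / ρ_w = 1.770×10^14 kg / 1000 kg m⁻³ = 1.770×10^11 m³.
Δh per year = 1.770×10^11 / 3.65×10^14 = 4.85×10^-4 m = 0.485 mm.

≈ 0.485 mm/yr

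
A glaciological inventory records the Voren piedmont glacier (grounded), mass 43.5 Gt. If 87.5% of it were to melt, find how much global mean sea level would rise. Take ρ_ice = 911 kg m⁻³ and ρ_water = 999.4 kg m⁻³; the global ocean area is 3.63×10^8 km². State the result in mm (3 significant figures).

Voren: 0.875 × 43.5 Gt = 3.806×10^13 kg; dividing by ρ_w = 999.4 kg m⁻³ gives 3.809×10^10 m³ of water.
Spread over 3.63×10^14 m² of ocean, Δh = 3.809×10^10 / 3.63×10^14 = 1.05×10^-4 m = 0.105 mm.

≈ 0.105 mm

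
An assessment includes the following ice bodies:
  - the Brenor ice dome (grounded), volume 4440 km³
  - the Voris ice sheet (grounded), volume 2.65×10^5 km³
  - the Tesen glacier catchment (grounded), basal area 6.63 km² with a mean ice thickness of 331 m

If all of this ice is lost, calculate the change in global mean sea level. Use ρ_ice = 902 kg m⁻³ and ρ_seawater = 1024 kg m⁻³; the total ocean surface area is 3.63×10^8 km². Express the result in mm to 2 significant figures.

Brenor: 4440 km³ × (902/1024) = 3911 km³ of water.
Voris: 2.65×10^5 km³ × (902/1024) = 2.334×10^5 km³ of water.
Tesen: ice volume = 6.63 km² × 331 m = 2.195 km³; 2.195 × (902/1024) = 1.933 km³ of water.
Total added water ≈ 2.373×10^14 m³ over 3.63×10^14 m² → Δh = 0.654 m = 650 mm.

≈ 650 mm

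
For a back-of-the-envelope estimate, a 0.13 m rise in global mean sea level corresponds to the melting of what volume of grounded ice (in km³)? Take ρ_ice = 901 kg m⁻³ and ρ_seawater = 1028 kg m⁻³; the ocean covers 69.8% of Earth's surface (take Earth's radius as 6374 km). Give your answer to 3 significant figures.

≈ 5.29×10^4 km³

Required water volume = Δh × A = 0.13 m × 3.56×10^14 m² = 4.633×10^13 m³ = 4.633×10^4 km³.
Ice volume = water volume × ρ_w/ρ_ice = 4.633×10^4 × 1028/901 = 5.29×10^4 km³.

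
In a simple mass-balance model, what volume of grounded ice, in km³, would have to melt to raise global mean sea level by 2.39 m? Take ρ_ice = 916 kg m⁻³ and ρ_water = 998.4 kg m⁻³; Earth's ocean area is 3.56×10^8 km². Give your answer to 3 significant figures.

Required water volume = Δh × A = 2.39 m × 3.56×10^14 m² = 8.508×10^14 m³ = 8.508×10^5 km³.
Ice volume = water volume × ρ_w/ρ_ice = 8.508×10^5 × 998.4/916 = 9.27×10^5 km³.

≈ 9.27×10^5 km³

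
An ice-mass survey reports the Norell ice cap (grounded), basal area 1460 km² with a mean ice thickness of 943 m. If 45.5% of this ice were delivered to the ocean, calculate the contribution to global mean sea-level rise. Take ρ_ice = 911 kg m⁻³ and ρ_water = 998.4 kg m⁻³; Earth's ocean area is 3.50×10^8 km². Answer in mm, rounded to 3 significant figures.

≈ 1.63 mm

Norell: ice volume = 1460 km² × 943 m = 1377 km³; 0.455 × 1377 × (911/998.4) = 571.6 km³ of water.
Spread over 3.50×10^14 m² of ocean, Δh = 5.716×10^11 / 3.50×10^14 = 1.63×10^-3 m = 1.63 mm.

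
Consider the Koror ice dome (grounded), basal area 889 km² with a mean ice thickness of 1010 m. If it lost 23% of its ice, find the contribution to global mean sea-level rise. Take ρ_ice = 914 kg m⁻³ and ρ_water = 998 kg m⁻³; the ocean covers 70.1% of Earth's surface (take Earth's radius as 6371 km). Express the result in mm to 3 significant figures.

≈ 0.529 mm

Koror: ice volume = 889 km² × 1010 m = 897.9 km³; 0.23 × 897.9 × (914/998) = 189.1 km³ of water.
Spread over 3.58×10^14 m² of ocean, Δh = 1.891×10^11 / 3.58×10^14 = 5.29×10^-4 m = 0.529 mm.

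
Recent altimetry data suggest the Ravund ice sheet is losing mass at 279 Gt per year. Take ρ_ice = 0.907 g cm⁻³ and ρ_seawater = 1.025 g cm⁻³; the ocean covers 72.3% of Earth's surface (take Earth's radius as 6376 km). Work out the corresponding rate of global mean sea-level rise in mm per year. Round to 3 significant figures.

ρ_w = 1.025 g cm⁻³ = 1025 kg m⁻³. Annual water volume added = 279 Gt / ρ_w = 2.790×10^14 kg / 1025 kg m⁻³ = 2.722×10^11 m³.
Δh per year = 2.722×10^11 / 3.69×10^14 = 7.37×10^-4 m = 0.737 mm.

≈ 0.737 mm/yr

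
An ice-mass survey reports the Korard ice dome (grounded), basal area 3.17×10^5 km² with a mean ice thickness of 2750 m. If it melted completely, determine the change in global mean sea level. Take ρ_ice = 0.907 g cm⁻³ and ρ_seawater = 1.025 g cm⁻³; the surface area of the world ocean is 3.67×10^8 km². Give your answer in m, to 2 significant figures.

≈ 2.1 m

Korard: ice volume = 3.17×10^5 km² × 2750 m = 8.718×10^5 km³; 8.718×10^5 × (907/1025) = 7.714×10^5 km³ of water.
Spread over 3.67×10^14 m² of ocean, Δh = 7.714×10^14 / 3.67×10^14 = 2.10 m.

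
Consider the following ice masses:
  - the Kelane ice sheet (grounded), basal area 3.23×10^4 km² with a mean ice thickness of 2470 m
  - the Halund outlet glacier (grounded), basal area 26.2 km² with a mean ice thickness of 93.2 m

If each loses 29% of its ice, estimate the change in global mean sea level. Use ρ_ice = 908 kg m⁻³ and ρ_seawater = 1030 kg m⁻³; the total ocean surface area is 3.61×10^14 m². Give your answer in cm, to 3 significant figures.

≈ 5.65 cm

Kelane: ice volume = 3.23×10^4 km² × 2470 m = 7.978×10^4 km³; 0.29 × 7.978×10^4 × (908/1030) = 2.040×10^4 km³ of water.
Halund: ice volume = 26.2 km² × 93.2 m = 2.442 km³; 0.29 × 2.442 × (908/1030) = 0.6243 km³ of water.
Total added water ≈ 2.040×10^13 m³ over 3.61×10^14 m² → Δh = 0.0565 m = 5.65 cm.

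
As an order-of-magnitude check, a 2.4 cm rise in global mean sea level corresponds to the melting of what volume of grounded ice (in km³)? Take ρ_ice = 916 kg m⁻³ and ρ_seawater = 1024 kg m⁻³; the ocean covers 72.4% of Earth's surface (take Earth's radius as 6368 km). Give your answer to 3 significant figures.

≈ 9900 km³

Required water volume = Δh × A = 0.024 m × 3.69×10^14 m² = 8.855×10^12 m³ = 8855 km³.
Ice volume = water volume × ρ_w/ρ_ice = 8855 × 1024/916 = 9900 km³.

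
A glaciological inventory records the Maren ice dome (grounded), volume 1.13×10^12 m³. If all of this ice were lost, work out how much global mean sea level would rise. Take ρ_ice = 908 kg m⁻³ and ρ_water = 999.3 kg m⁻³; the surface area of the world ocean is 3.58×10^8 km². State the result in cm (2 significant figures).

Maren: 1.13×10^12 m³ × (908/999.3) = 1.027×10^12 m³ of water.
Spread over 3.58×10^14 m² of ocean, Δh = 1.027×10^12 / 3.58×10^14 = 2.87×10^-3 m = 0.29 cm.

≈ 0.29 cm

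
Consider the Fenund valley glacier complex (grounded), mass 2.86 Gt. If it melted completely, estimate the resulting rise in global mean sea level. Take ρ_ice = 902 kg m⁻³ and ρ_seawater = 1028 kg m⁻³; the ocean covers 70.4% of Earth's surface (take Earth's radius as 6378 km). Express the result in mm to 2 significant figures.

Fenund: 2.86 Gt = 2.860×10^12 kg; dividing by ρ_w = 1028 kg m⁻³ gives 2.782×10^9 m³ of water.
Spread over 3.60×10^14 m² of ocean, Δh = 2.782×10^9 / 3.60×10^14 = 7.73×10^-6 m = 7.7×10^-3 mm.

≈ 7.7×10^-3 mm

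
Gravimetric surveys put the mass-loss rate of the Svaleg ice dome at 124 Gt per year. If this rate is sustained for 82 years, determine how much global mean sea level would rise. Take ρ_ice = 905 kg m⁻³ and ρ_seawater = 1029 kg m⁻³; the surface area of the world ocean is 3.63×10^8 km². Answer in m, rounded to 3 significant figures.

≈ 0.0272 m

Total mass lost = 124 Gt/yr × 82 yr = 1.017×10^4 Gt = 1.017×10^16 kg.
ρ_w = 1029 kg m⁻³, so water volume = 1.017×10^16 / 1029 = 9.881×10^12 m³.
Δh = 9.881×10^12 / 3.63×10^14 = 0.0272 m.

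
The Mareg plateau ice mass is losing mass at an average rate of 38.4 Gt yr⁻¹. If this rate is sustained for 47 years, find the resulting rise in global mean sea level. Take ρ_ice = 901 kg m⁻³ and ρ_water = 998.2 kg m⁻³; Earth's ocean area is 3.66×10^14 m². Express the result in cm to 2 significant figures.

Total mass lost = 38.4 Gt/yr × 47 yr = 1805 Gt = 1.805×10^15 kg.
ρ_w = 998.2 kg m⁻³, so water volume = 1.805×10^15 / 998.2 = 1.808×10^12 m³.
Δh = 1.808×10^12 / 3.66×10^14 = 4.94×10^-3 m = 0.49 cm.

≈ 0.49 cm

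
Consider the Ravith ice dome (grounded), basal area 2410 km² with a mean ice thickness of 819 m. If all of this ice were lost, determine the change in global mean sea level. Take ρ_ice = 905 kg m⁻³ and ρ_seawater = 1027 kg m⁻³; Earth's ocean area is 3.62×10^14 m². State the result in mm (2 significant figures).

≈ 4.8 mm

Ravith: ice volume = 2410 km² × 819 m = 1974 km³; 1974 × (905/1027) = 1739 km³ of water.
Spread over 3.62×10^14 m² of ocean, Δh = 1.739×10^12 / 3.62×10^14 = 4.80×10^-3 m = 4.8 mm.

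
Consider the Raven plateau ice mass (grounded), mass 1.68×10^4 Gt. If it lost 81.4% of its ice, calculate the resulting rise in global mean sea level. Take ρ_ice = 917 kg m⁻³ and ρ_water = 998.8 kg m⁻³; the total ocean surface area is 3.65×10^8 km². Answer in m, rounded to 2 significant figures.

≈ 0.038 m

Raven: 0.814 × 1.68×10^4 Gt = 1.368×10^16 kg; dividing by ρ_w = 998.8 kg m⁻³ gives 1.369×10^13 m³ of water.
Spread over 3.65×10^14 m² of ocean, Δh = 1.369×10^13 / 3.65×10^14 = 0.0375 m.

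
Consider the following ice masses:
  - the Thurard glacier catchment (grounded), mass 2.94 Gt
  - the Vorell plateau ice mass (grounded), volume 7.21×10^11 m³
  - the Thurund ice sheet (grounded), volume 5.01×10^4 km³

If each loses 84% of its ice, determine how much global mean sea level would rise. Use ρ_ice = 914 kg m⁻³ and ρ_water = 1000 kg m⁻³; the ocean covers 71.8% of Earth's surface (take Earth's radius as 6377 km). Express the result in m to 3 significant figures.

Thurard: 0.84 × 2.94 Gt = 2.470×10^12 kg; dividing by ρ_w = 1000 kg m⁻³ gives 2.470×10^9 m³ of water.
Vorell: 0.84 × 7.21×10^11 m³ × (914/1000) = 5.536×10^11 m³ of water.
Thurund: 0.84 × 5.01×10^4 km³ × (914/1000) = 3.846×10^4 km³ of water.
Total added water ≈ 3.902×10^13 m³ over 3.67×10^14 m² → Δh = 0.106 m.

≈ 0.106 m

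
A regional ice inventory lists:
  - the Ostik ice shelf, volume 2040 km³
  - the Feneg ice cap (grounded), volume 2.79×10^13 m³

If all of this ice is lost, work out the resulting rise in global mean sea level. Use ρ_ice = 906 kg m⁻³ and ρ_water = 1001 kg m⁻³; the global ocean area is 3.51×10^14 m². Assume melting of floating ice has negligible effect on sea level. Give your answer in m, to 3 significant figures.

The Ostik ice shelf is floating and already displaces its own weight of water, so its melt adds essentially nothing to sea level.
Feneg: 2.79×10^13 m³ × (906/1001) = 2.525×10^13 m³ of water.
Total added water ≈ 2.525×10^13 m³ over 3.51×10^14 m² → Δh = 0.0719 m.

≈ 0.0719 m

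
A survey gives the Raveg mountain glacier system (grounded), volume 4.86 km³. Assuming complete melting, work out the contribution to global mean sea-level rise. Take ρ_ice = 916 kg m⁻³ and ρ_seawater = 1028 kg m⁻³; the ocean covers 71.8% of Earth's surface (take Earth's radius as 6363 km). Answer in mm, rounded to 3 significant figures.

Raveg: 4.86 km³ × (916/1028) = 4.331 km³ of water.
Spread over 3.65×10^14 m² of ocean, Δh = 4.331×10^9 / 3.65×10^14 = 1.19×10^-5 m = 0.0119 mm.

≈ 0.0119 mm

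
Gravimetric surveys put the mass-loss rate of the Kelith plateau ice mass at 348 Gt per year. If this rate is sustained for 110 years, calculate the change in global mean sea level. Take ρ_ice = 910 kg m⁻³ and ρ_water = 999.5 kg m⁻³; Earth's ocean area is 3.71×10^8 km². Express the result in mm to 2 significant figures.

≈ 100 mm

Total mass lost = 348 Gt/yr × 110 yr = 3.828×10^4 Gt = 3.828×10^16 kg.
ρ_w = 999.5 kg m⁻³, so water volume = 3.828×10^16 / 999.5 = 3.830×10^13 m³.
Δh = 3.830×10^13 / 3.71×10^14 = 0.103 m = 100 mm.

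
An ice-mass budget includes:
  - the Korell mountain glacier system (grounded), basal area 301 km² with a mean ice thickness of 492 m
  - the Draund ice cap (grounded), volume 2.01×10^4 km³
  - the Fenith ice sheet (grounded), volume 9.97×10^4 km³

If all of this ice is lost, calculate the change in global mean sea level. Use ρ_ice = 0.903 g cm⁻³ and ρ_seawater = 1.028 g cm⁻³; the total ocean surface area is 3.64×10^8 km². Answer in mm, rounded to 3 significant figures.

≈ 289 mm

Korell: ice volume = 301 km² × 492 m = 148.1 km³; 148.1 × (903/1028) = 130.1 km³ of water.
Draund: 2.01×10^4 km³ × (903/1028) = 1.766×10^4 km³ of water.
Fenith: 9.97×10^4 km³ × (903/1028) = 8.758×10^4 km³ of water.
Total added water ≈ 1.054×10^14 m³ over 3.64×10^14 m² → Δh = 0.289 m = 289 mm.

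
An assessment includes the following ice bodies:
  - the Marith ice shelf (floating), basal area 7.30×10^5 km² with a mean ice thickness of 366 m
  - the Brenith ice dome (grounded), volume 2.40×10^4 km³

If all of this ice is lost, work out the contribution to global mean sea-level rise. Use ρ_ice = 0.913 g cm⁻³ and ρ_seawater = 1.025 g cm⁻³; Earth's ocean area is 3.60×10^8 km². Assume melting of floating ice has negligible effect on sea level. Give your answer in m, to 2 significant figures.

The Marith ice shelf is floating and already displaces its own weight of water, so its melt adds essentially nothing to sea level.
Brenith: 2.40×10^4 km³ × (913/1025) = 2.138×10^4 km³ of water.
Total added water ≈ 2.138×10^13 m³ over 3.60×10^14 m² → Δh = 0.0594 m.

≈ 0.059 m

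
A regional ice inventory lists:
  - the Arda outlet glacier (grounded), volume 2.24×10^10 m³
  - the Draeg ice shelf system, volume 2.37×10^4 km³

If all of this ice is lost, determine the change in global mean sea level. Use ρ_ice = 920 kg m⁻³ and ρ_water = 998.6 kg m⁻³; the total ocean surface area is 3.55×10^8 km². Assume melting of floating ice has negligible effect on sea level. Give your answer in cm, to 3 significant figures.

≈ 5.81×10^-3 cm

Arda: 2.24×10^10 m³ × (920/998.6) = 2.064×10^10 m³ of water.
The Draeg ice shelf system is floating and already displaces its own weight of water, so its melt adds essentially nothing to sea level.
Total added water ≈ 2.064×10^10 m³ over 3.55×10^14 m² → Δh = 5.81×10^-5 m = 5.81×10^-3 cm.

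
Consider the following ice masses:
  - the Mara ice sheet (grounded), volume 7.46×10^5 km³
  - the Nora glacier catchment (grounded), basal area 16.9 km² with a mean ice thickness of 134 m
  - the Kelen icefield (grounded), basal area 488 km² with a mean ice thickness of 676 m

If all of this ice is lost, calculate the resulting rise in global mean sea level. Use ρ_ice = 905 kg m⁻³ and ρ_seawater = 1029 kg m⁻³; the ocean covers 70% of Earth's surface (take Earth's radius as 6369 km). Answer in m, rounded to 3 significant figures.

≈ 1.84 m

Mara: 7.46×10^5 km³ × (905/1029) = 6.561×10^5 km³ of water.
Nora: ice volume = 16.9 km² × 134 m = 2.265 km³; 2.265 × (905/1029) = 1.992 km³ of water.
Kelen: ice volume = 488 km² × 676 m = 329.9 km³; 329.9 × (905/1029) = 290.1 km³ of water.
Total added water ≈ 6.564×10^14 m³ over 3.57×10^14 m² → Δh = 1.84 m.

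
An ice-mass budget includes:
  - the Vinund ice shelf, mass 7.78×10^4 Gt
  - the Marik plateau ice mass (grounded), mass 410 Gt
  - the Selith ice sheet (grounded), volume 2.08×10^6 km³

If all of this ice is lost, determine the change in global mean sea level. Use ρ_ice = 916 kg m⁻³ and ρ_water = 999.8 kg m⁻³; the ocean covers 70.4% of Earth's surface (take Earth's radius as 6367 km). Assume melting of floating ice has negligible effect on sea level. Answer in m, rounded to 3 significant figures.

≈ 5.31 m

The Vinund ice shelf is floating and already displaces its own weight of water, so its melt adds essentially nothing to sea level.
Marik: 410 Gt = 4.100×10^14 kg; dividing by ρ_w = 999.8 kg m⁻³ gives 4.101×10^11 m³ of water.
Selith: 2.08×10^6 km³ × (916/999.8) = 1.906×10^6 km³ of water.
Total added water ≈ 1.906×10^15 m³ over 3.59×10^14 m² → Δh = 5.31 m.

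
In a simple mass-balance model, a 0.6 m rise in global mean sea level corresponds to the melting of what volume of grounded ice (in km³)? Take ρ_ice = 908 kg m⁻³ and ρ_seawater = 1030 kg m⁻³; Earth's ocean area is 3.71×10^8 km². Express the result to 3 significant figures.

≈ 2.53×10^5 km³

Required water volume = Δh × A = 0.6 m × 3.71×10^14 m² = 2.226×10^14 m³ = 2.226×10^5 km³.
Ice volume = water volume × ρ_w/ρ_ice = 2.226×10^5 × 1030/908 = 2.53×10^5 km³.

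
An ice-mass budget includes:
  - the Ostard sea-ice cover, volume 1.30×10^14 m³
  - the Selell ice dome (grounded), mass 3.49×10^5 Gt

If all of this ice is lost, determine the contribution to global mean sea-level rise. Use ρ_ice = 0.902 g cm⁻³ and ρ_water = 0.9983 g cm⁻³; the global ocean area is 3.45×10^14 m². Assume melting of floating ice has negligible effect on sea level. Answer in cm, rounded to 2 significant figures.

The Ostard sea-ice cover is floating and already displaces its own weight of water, so its melt adds essentially nothing to sea level.
Selell: 3.49×10^5 Gt = 3.490×10^17 kg; dividing by ρ_w = 0.9983 g cm⁻³ = 998.3 kg m⁻³ gives 3.496×10^14 m³ of water.
Total added water ≈ 3.496×10^14 m³ over 3.45×10^14 m² → Δh = 1.01 m = 100 cm.

≈ 100 cm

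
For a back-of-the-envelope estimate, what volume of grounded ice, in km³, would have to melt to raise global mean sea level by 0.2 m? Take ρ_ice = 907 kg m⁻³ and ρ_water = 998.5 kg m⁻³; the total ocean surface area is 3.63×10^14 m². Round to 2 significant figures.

≈ 8.0×10^4 km³

Required water volume = Δh × A = 0.2 m × 3.63×10^14 m² = 7.260×10^13 m³ = 7.260×10^4 km³.
Ice volume = water volume × ρ_w/ρ_ice = 7.260×10^4 × 998.5/907 = 8.0×10^4 km³.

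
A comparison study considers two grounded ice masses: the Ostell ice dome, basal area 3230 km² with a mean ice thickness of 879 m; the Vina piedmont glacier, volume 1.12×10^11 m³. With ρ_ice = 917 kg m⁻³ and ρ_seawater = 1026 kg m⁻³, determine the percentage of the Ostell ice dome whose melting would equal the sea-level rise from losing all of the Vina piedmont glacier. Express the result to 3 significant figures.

Equal sea-level rise means equal mass of meltwater, i.e. equal mass of ice lost.
Ice mass of Vina: 1.027×10^14 kg; ice mass of Ostell: 2.604×10^15 kg.
Fraction required = 1.027×10^14 / 2.604×10^15 = 0.0394 → 3.94 %.

≈ 3.94 %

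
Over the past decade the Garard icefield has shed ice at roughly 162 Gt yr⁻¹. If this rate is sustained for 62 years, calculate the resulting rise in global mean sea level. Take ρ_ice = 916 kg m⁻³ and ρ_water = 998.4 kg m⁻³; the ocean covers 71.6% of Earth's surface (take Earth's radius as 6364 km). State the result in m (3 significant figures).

Total mass lost = 162 Gt/yr × 62 yr = 1.004×10^4 Gt = 1.004×10^16 kg.
ρ_w = 998.4 kg m⁻³, so water volume = 1.004×10^16 / 998.4 = 1.006×10^13 m³.
Δh = 1.006×10^13 / 3.64×10^14 = 0.0276 m.

≈ 0.0276 m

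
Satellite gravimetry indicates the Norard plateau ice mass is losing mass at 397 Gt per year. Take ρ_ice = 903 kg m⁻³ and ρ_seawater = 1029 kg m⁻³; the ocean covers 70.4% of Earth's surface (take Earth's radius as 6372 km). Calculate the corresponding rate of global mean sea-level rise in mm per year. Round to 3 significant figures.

ρ_w = 1029 kg m⁻³. Annual water volume added = 397 Gt / ρ_w = 3.970×10^14 kg / 1029 kg m⁻³ = 3.858×10^11 m³.
Δh per year = 3.858×10^11 / 3.59×10^14 = 1.07×10^-3 m = 1.07 mm.

≈ 1.07 mm/yr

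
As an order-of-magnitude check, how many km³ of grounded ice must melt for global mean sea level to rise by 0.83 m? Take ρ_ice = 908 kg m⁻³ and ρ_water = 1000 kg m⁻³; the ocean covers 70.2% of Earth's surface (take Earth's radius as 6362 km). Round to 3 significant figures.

≈ 3.26×10^5 km³

Required water volume = Δh × A = 0.83 m × 3.57×10^14 m² = 2.964×10^14 m³ = 2.964×10^5 km³.
Ice volume = water volume × ρ_w/ρ_ice = 2.964×10^5 × 1000/908 = 3.26×10^5 km³.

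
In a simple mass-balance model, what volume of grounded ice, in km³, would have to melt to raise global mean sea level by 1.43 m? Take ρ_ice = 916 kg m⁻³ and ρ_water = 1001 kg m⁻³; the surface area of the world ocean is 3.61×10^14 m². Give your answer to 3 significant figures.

Required water volume = Δh × A = 1.43 m × 3.61×10^14 m² = 5.162×10^14 m³ = 5.162×10^5 km³.
Ice volume = water volume × ρ_w/ρ_ice = 5.162×10^5 × 1001/916 = 5.64×10^5 km³.

≈ 5.64×10^5 km³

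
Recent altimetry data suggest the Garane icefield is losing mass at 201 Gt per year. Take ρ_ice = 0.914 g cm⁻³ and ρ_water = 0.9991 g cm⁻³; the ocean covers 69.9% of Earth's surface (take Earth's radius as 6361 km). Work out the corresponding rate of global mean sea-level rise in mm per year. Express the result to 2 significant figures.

ρ_w = 0.9991 g cm⁻³ = 999.1 kg m⁻³. Annual water volume added = 201 Gt / ρ_w = 2.010×10^14 kg / 999.1 kg m⁻³ = 2.012×10^11 m³.
Δh per year = 2.012×10^11 / 3.55×10^14 = 5.66×10^-4 m = 0.57 mm.

≈ 0.57 mm/yr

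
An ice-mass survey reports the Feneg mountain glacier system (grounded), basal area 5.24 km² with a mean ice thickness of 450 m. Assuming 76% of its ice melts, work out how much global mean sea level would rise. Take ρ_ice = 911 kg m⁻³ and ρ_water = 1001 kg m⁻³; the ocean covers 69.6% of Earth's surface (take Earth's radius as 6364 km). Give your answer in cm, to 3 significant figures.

Feneg: ice volume = 5.24 km² × 450 m = 2.358 km³; 0.76 × 2.358 × (911/1001) = 1.631 km³ of water.
Spread over 3.54×10^14 m² of ocean, Δh = 1.631×10^9 / 3.54×10^14 = 4.60×10^-6 m = 4.60×10^-4 cm.

≈ 4.60×10^-4 cm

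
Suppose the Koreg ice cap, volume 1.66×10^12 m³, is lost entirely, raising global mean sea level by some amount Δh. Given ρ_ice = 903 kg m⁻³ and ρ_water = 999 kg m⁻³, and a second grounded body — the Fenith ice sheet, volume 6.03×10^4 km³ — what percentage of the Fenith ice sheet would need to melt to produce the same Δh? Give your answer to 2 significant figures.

Equal sea-level rise means equal mass of meltwater, i.e. equal mass of ice lost.
Ice mass of Koreg: 1.499×10^15 kg; ice mass of Fenith: 5.445×10^16 kg.
Fraction required = 1.499×10^15 / 5.445×10^16 = 0.0275 → 2.8 %.

≈ 2.8 %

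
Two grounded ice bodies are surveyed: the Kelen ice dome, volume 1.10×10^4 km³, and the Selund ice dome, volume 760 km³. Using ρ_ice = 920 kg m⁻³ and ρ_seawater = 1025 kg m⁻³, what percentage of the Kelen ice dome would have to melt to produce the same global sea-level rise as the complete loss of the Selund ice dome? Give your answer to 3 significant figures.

Equal sea-level rise means equal mass of meltwater, i.e. equal mass of ice lost.
Ice mass of Selund: 6.992×10^14 kg; ice mass of Kelen: 1.012×10^16 kg.
Fraction required = 6.992×10^14 / 1.012×10^16 = 0.0691 → 6.91 %.

≈ 6.91 %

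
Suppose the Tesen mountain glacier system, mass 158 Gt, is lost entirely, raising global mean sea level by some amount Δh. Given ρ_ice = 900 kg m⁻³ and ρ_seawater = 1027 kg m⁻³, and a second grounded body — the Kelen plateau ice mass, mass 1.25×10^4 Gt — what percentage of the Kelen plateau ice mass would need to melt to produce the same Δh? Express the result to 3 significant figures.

Equal sea-level rise means equal mass of meltwater, i.e. equal mass of ice lost.
Ice mass of Tesen: 1.580×10^14 kg; ice mass of Kelen: 1.250×10^16 kg.
Fraction required = 1.580×10^14 / 1.250×10^16 = 0.0126 → 1.26 %.

≈ 1.26 %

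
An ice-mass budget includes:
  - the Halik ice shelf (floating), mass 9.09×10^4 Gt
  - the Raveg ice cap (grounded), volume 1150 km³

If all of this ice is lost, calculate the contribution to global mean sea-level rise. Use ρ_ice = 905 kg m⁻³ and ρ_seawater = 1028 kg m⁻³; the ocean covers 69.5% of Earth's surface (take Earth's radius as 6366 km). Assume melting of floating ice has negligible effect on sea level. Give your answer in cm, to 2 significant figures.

≈ 0.29 cm

The Halik ice shelf is floating and already displaces its own weight of water, so its melt adds essentially nothing to sea level.
Raveg: 1150 km³ × (905/1028) = 1012 km³ of water.
Total added water ≈ 1.012×10^12 m³ over 3.54×10^14 m² → Δh = 2.86×10^-3 m = 0.29 cm.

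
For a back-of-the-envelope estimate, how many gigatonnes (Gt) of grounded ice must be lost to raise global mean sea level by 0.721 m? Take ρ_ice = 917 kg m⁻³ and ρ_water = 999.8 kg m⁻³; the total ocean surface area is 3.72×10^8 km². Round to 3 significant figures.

≈ 2.68×10^5 Gt

Required water volume = Δh × A = 0.721 m × 3.72×10^14 m² = 2.682×10^14 m³.
ρ_w = 999.8 kg m⁻³, so the mass of water = 2.682×10^14 m³ × 999.8 kg m⁻³ = 2.682×10^17 kg = 2.68×10^5 Gt (and the same mass of ice, by conservation).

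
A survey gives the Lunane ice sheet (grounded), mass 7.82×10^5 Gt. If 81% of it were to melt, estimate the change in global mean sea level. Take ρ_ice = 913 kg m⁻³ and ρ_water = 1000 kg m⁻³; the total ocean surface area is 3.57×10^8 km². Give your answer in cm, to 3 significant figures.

Lunane: 0.81 × 7.82×10^5 Gt = 6.334×10^17 kg; dividing by ρ_w = 1000 kg m⁻³ gives 6.334×10^14 m³ of water.
Spread over 3.57×10^14 m² of ocean, Δh = 6.334×10^14 / 3.57×10^14 = 1.77 m = 177 cm.

≈ 177 cm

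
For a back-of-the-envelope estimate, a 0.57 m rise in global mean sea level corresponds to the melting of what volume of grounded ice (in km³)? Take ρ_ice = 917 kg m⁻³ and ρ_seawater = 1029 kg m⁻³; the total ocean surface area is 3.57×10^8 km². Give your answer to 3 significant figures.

Required water volume = Δh × A = 0.57 m × 3.57×10^14 m² = 2.035×10^14 m³ = 2.035×10^5 km³.
Ice volume = water volume × ρ_w/ρ_ice = 2.035×10^5 × 1029/917 = 2.28×10^5 km³.

≈ 2.28×10^5 km³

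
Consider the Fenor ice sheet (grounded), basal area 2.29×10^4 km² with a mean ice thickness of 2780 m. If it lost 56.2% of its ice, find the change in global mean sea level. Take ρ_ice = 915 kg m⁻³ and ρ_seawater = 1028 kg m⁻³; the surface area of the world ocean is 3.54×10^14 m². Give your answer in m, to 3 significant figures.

≈ 0.0900 m

Fenor: ice volume = 2.29×10^4 km² × 2780 m = 6.366×10^4 km³; 0.562 × 6.366×10^4 × (915/1028) = 3.185×10^4 km³ of water.
Spread over 3.54×10^14 m² of ocean, Δh = 3.185×10^13 / 3.54×10^14 = 0.0900 m.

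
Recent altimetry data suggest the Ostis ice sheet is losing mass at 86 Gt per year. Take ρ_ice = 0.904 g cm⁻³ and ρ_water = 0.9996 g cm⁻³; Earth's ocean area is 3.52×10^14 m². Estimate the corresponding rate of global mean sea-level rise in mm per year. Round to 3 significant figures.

≈ 0.244 mm/yr

ρ_w = 0.9996 g cm⁻³ = 999.6 kg m⁻³. Annual water volume added = 86 Gt / ρ_w = 8.600×10^13 kg / 999.6 kg m⁻³ = 8.603×10^10 m³.
Δh per year = 8.603×10^10 / 3.52×10^14 = 2.44×10^-4 m = 0.244 mm.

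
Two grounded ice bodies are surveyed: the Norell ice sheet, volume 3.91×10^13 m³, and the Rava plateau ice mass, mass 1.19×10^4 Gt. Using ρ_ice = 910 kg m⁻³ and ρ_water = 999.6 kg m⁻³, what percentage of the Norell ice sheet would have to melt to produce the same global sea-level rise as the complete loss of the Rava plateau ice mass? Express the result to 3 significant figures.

Equal sea-level rise means equal mass of meltwater, i.e. equal mass of ice lost.
Ice mass of Rava: 1.190×10^16 kg; ice mass of Norell: 3.558×10^16 kg.
Fraction required = 1.190×10^16 / 3.558×10^16 = 0.334 → 33.4 %.

≈ 33.4 %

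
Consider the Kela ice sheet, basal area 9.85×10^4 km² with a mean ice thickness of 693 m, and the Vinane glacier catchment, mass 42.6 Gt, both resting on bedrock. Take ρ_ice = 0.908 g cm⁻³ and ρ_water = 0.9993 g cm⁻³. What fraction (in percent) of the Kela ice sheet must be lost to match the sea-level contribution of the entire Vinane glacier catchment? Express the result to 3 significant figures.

≈ 0.0687 %

Equal sea-level rise means equal mass of meltwater, i.e. equal mass of ice lost.
Ice mass of Vinane: 4.260×10^13 kg; ice mass of Kela: 6.198×10^16 kg.
Fraction required = 4.260×10^13 / 6.198×10^16 = 6.87×10^-4 → 0.0687 %.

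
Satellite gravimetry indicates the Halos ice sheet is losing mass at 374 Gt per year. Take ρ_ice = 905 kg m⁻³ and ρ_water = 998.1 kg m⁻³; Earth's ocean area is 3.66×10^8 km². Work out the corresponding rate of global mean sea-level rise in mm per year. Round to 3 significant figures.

ρ_w = 998.1 kg m⁻³. Annual water volume added = 374 Gt / ρ_w = 3.740×10^14 kg / 998.1 kg m⁻³ = 3.747×10^11 m³.
Δh per year = 3.747×10^11 / 3.66×10^14 = 1.02×10^-3 m = 1.02 mm.

≈ 1.02 mm/yr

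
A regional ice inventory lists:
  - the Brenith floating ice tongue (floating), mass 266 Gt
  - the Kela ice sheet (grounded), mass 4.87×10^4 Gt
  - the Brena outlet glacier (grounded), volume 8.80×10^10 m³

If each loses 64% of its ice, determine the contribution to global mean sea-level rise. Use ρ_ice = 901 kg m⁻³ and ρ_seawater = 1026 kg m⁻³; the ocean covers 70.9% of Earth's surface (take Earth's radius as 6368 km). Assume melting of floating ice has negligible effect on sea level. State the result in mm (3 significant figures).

≈ 84.2 mm

The Brenith floating ice tongue is floating and already displaces its own weight of water, so its melt adds essentially nothing to sea level.
Kela: 0.64 × 4.87×10^4 Gt = 3.117×10^16 kg; dividing by ρ_w = 1026 kg m⁻³ gives 3.038×10^13 m³ of water.
Brena: 0.64 × 8.80×10^10 m³ × (901/1026) = 4.946×10^10 m³ of water.
Total added water ≈ 3.043×10^13 m³ over 3.61×10^14 m² → Δh = 0.0842 m = 84.2 mm.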